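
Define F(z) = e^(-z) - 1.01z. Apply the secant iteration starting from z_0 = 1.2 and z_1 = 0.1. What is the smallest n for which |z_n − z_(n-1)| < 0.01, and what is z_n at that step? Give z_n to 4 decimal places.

n = 4, z_n = 0.5635

F(1.2) = -0.910806, F(0.1) = 0.803837
z_2 = 0.100000 − 0.803837·(-1.100000)/(1.714643) = 0.615688;  |Δ| = 0.515688
F(0.615688) = -0.081576
z_3 = 0.615688 − (-0.081576)·(0.515688)/(-0.885413) = 0.568176;  |Δ| = 0.047512
F(0.568176) = -0.007300
z_4 = 0.568176 − (-0.007300)·(-0.047512)/(0.074276) = 0.563507;  |Δ| = 0.004670
|z_4 − z_3| = 0.004670 < 0.01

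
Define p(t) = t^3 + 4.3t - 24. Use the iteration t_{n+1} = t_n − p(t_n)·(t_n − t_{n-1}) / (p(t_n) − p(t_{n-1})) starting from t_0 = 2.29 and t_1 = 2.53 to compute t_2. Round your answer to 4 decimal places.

2.3886

p(2.29) = -2.144011, p(2.53) = 3.073277
t_2 = 2.530000 − 3.073277·(2.530000 − 2.290000) / (3.073277 − (-2.144011)) = 2.530000 − (0.737586)/(5.217288) = 2.388626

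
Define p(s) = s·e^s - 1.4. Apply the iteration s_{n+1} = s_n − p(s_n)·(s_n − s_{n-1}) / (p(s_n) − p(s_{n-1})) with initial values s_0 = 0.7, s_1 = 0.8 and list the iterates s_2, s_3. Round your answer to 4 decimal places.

p(0.7) = 0.009627, p(0.8) = 0.380433
s_2 = 0.800000 − 0.380433·(0.800000 − 0.700000) / (0.380433 − 0.009627) = 0.800000 − (0.038043)/(0.370806) = 0.697404
p(0.697404) = 0.000757
s_3 = 0.697404 − 0.000757·(0.697404 − 0.800000) / (0.000757 − 0.380433) = 0.697404 − (-0.000078)/(-0.379675) = 0.697199

0.6974, 0.6972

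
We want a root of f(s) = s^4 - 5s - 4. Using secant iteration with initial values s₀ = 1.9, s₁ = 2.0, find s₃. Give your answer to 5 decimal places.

f(1.9) = -0.4679000, f(2.0) = 2.0000000
s₂ = 2.0000000 − 2.0000000·(2.0000000 − 1.9000000) / (2.0000000 − (-0.4679000)) = 2.0000000 − (0.2000000)/(2.4679000) = 1.9189594
f(1.9189594) = -0.0346882
s₃ = 1.9189594 − (-0.0346882)·(1.9189594 − 2.0000000) / (-0.0346882 − 2.0000000) = 1.9189594 − (0.0028112)/(-2.0346882) = 1.9203411

1.92034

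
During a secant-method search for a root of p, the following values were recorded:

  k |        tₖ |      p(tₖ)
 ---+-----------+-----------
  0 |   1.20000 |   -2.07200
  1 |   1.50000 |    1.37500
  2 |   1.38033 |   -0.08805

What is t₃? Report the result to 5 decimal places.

1.38753

t₃ = 1.38033 − (-0.08805)·(1.38033 − 1.50000) / (-0.08805 − 1.37500)
   = 1.38033 − (0.0105369)/(-1.4630500) = 1.3875320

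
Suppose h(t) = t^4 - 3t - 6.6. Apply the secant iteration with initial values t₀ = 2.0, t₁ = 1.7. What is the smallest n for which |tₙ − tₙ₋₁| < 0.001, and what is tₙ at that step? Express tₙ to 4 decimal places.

h(2.0) = 3.400000, h(1.7) = -3.347900
t₂ = 1.700000 − (-3.347900)·(-0.300000)/(-6.747900) = 1.848842;  |Δ| = 0.148842
h(1.848842) = -0.462323
t₃ = 1.848842 − (-0.462323)·(0.148842)/(2.885577) = 1.872689;  |Δ| = 0.023847
h(1.872689) = 0.080733
t₄ = 1.872689 − 0.080733·(0.023847)/(0.543056) = 1.869144;  |Δ| = 0.003545
h(1.869144) = -0.001500
t₅ = 1.869144 − (-0.001500)·(-0.003545)/(-0.082233) = 1.869209;  |Δ| = 0.000065
|t₅ − t₄| = 0.000065 < 0.001

n = 5, tₙ = 1.8692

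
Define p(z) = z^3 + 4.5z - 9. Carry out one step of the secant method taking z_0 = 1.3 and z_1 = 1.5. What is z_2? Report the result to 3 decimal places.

p(1.3) = -0.95300, p(1.5) = 1.12500
z_2 = 1.50000 − 1.12500·(1.50000 − 1.30000) / (1.12500 − (-0.95300)) = 1.50000 − (0.22500)/(2.07800) = 1.39172

1.392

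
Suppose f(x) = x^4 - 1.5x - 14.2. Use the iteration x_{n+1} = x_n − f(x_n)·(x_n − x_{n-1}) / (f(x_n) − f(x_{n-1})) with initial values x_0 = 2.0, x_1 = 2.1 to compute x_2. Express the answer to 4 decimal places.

f(2.0) = -1.200000, f(2.1) = 2.098100
x_2 = 2.100000 − 2.098100·(2.100000 − 2.000000) / (2.098100 − (-1.200000)) = 2.100000 − (0.209810)/(3.298100) = 2.036385

2.0364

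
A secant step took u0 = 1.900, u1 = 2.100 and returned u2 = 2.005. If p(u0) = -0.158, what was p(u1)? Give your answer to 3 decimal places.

0.143

The secant line through (1.900, -0.158) and (2.100, p(u1)) crosses zero at u2 = 2.005.
So (1.900, -0.158), (2.100, p(u1)), (2.005, 0) are collinear:
p(u1) = -0.158 · (2.100 − 2.005) / (1.900 − 2.005) = -0.158 · (0.09500)/(-0.10500) = 0.14295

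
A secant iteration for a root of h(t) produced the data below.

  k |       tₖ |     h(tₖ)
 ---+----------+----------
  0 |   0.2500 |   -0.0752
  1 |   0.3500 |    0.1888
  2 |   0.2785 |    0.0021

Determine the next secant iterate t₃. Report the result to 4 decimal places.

0.2777

t₃ = 0.2785 − 0.0021·(0.2785 − 0.3500) / (0.0021 − 0.1888)
   = 0.2785 − (-0.000150)/(-0.186700) = 0.277696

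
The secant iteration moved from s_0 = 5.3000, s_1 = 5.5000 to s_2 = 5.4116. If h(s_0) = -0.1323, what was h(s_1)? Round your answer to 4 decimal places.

The secant line through (5.3000, -0.1323) and (5.5000, h(s_1)) crosses zero at s_2 = 5.4116.
So (5.3000, -0.1323), (5.5000, h(s_1)), (5.4116, 0) are collinear:
h(s_1) = -0.1323 · (5.5000 − 5.4116) / (5.3000 − 5.4116) = -0.1323 · (0.088400)/(-0.111600) = 0.104797

0.1048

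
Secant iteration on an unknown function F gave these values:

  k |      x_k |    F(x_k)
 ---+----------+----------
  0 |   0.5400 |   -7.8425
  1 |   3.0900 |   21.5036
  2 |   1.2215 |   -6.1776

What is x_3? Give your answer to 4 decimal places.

x_3 = 1.2215 − (-6.1776)·(1.2215 − 3.0900) / (-6.1776 − 21.5036)
   = 1.2215 − (11.542846)/(-27.681200) = 1.638492

1.6385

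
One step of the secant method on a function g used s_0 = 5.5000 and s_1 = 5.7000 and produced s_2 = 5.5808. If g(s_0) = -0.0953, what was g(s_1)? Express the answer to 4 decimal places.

0.1406

The secant line through (5.5000, -0.0953) and (5.7000, g(s_1)) crosses zero at s_2 = 5.5808.
So (5.5000, -0.0953), (5.7000, g(s_1)), (5.5808, 0) are collinear:
g(s_1) = -0.0953 · (5.7000 − 5.5808) / (5.5000 − 5.5808) = -0.0953 · (0.119200)/(-0.080800) = 0.140591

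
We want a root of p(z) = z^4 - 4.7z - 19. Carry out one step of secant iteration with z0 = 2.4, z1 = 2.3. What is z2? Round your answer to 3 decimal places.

2.339

p(2.4) = 2.89760, p(2.3) = -1.82590
z2 = 2.30000 − (-1.82590)·(2.30000 − 2.40000) / (-1.82590 − 2.89760) = 2.30000 − (0.18259)/(-4.72350) = 2.33866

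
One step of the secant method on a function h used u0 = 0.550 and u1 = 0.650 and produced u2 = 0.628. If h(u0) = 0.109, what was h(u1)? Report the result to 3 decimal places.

The secant line through (0.550, 0.109) and (0.650, h(u1)) crosses zero at u2 = 0.628.
So (0.550, 0.109), (0.650, h(u1)), (0.628, 0) are collinear:
h(u1) = 0.109 · (0.650 − 0.628) / (0.550 − 0.628) = 0.109 · (0.02200)/(-0.07800) = -0.03074

-0.031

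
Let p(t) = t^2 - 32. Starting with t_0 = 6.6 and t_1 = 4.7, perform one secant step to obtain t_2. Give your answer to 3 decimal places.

5.577

p(6.6) = 11.56000, p(4.7) = -9.91000
t_2 = 4.70000 − (-9.91000)·(4.70000 − 6.60000) / (-9.91000 − 11.56000) = 4.70000 − (18.82900)/(-21.47000) = 5.57699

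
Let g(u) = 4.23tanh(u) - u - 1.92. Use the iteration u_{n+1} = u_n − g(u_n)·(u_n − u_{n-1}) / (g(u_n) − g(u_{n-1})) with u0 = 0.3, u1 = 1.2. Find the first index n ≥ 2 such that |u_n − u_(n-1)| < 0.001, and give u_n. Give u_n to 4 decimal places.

n = 7, u_n = 0.7392

g(0.3) = -0.987748, g(1.2) = 0.406359
u2 = 1.200000 − 0.406359·(0.900000)/(1.394107) = 0.937665;  |Δ| = 0.262335
g(0.937665) = 0.247779
u3 = 0.937665 − 0.247779·(-0.262335)/(-0.158580) = 0.527769;  |Δ| = 0.409896
g(0.527769) = -0.401829
u4 = 0.527769 − (-0.401829)·(-0.409896)/(-0.649608) = 0.781319;  |Δ| = 0.253550
g(0.781319) = 0.062830
u5 = 0.781319 − 0.062830·(0.253550)/(0.464658) = 0.747035;  |Δ| = 0.034284
g(0.747035) = 0.012148
u6 = 0.747035 − 0.012148·(-0.034284)/(-0.050682) = 0.738817;  |Δ| = 0.008218
g(0.738817) = -0.000559
u7 = 0.738817 − (-0.000559)·(-0.008218)/(-0.012707) = 0.739178;  |Δ| = 0.000361
|u7 − u6| = 0.000361 < 0.001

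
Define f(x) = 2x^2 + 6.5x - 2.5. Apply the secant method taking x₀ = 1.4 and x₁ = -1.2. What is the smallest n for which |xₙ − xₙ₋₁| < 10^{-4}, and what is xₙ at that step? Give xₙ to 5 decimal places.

n = 7, xₙ = 0.34747

f(1.4) = 10.5200000, f(-1.2) = -7.4200000
x₂ = -1.2000000 − (-7.4200000)·(-2.6000000)/(-17.9400000) = -0.1246377;  |Δ| = 1.0753623
f(-0.1246377) = -3.2790758
x₃ = -0.1246377 − (-3.2790758)·(1.0753623)/(4.1409242) = 0.7269100;  |Δ| = 0.8515477
f(0.7269100) = 3.2817118
x₄ = 0.7269100 − 3.2817118·(0.8515477)/(6.5607876) = 0.3009651;  |Δ| = 0.4259449
f(0.3009651) = -0.3625667
x₅ = 0.3009651 − (-0.3625667)·(-0.4259449)/(-3.6442785) = 0.3433421;  |Δ| = 0.0423770
f(0.3433421) = -0.0325089
x₆ = 0.3433421 − (-0.0325089)·(0.0423770)/(0.3300578) = 0.3475160;  |Δ| = 0.0041739
f(0.3475160) = 0.0003886
x₇ = 0.3475160 − 0.0003886·(0.0041739)/(0.0328975) = 0.3474667;  |Δ| = 0.0000493
|x₇ − x₆| = 0.0000493 < 10^{-4}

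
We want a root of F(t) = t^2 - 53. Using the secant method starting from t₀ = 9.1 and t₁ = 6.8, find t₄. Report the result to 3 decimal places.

F(9.1) = 29.81000, F(6.8) = -6.76000
t₂ = 6.80000 − (-6.76000)·(6.80000 − 9.10000) / (-6.76000 − 29.81000) = 6.80000 − (15.54800)/(-36.57000) = 7.22516
F(7.22516) = -0.79710
t₃ = 7.22516 − (-0.79710)·(7.22516 − 6.80000) / (-0.79710 − (-6.76000)) = 7.22516 − (-0.33889)/(5.96290) = 7.28199
F(7.28199) = 0.02739
t₄ = 7.28199 − 0.02739·(7.28199 − 7.22516) / (0.02739 − (-0.79710)) = 7.28199 − (0.00156)/(0.82450) = 7.28010

7.280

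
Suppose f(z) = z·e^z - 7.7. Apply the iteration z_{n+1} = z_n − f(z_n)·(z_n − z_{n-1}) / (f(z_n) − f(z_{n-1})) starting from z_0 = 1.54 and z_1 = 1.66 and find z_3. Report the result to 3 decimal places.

1.582

f(1.54) = -0.51653, f(1.66) = 1.03046
z_2 = 1.66000 − 1.03046·(1.66000 − 1.54000) / (1.03046 − (-0.51653)) = 1.66000 − (0.12365)/(1.54699) = 1.58007
f(1.58007) = -0.02833
z_3 = 1.58007 − (-0.02833)·(1.58007 − 1.66000) / (-0.02833 − 1.03046) = 1.58007 − (0.00226)/(-1.05878) = 1.58221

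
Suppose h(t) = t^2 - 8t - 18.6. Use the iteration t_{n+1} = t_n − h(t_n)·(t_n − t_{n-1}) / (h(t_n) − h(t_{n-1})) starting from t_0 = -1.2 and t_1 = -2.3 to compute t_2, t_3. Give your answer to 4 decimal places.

h(-1.2) = -7.560000, h(-2.3) = 5.090000
t_2 = -2.300000 − 5.090000·(-2.300000 − (-1.200000)) / (5.090000 − (-7.560000)) = -2.300000 − (-5.599000)/(12.650000) = -1.857391
h(-1.857391) = -0.290967
t_3 = -1.857391 − (-0.290967)·(-1.857391 − (-2.300000)) / (-0.290967 − 5.090000) = -1.857391 − (-0.128785)/(-5.380967) = -1.881325

-1.8574, -1.8813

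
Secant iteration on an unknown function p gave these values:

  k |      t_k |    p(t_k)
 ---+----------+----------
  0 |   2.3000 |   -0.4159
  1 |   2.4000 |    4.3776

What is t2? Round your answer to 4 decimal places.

2.3087

t2 = 2.4000 − 4.3776·(2.4000 − 2.3000) / (4.3776 − (-0.4159))
   = 2.4000 − (0.437760)/(4.793500) = 2.308676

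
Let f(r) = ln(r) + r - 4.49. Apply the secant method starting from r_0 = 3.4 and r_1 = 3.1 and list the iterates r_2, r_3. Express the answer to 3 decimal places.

3.298, 3.297

f(3.4) = 0.13378, f(3.1) = -0.25860
r_2 = 3.10000 − (-0.25860)·(3.10000 − 3.40000) / (-0.25860 − 0.13378) = 3.10000 − (0.07758)/(-0.39237) = 3.29772
f(3.29772) = 0.00095
r_3 = 3.29772 − 0.00095·(3.29772 − 3.10000) / (0.00095 − (-0.25860)) = 3.29772 − (0.00019)/(0.25955) = 3.29700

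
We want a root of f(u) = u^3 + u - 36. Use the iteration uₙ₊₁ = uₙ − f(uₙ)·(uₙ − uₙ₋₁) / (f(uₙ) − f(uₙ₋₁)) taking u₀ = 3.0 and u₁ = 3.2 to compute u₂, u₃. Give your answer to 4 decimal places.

f(3.0) = -6.000000, f(3.2) = -0.032000
u₂ = 3.200000 − (-0.032000)·(3.200000 − 3.000000) / (-0.032000 − (-6.000000)) = 3.200000 − (-0.006400)/(5.968000) = 3.201072
f(3.201072) = 0.002027
u₃ = 3.201072 − 0.002027·(3.201072 − 3.200000) / (0.002027 − (-0.032000)) = 3.201072 − (0.000002)/(0.034027) = 3.201008

3.2011, 3.2010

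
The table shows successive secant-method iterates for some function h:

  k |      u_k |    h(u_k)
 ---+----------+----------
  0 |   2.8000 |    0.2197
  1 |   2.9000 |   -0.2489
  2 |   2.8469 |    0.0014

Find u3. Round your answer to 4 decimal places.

u3 = 2.8469 − 0.0014·(2.8469 − 2.9000) / (0.0014 − (-0.2489))
   = 2.8469 − (-0.000074)/(0.250300) = 2.847197

2.8472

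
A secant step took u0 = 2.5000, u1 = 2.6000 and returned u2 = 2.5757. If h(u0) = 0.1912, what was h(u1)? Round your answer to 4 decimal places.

-0.0614

The secant line through (2.5000, 0.1912) and (2.6000, h(u1)) crosses zero at u2 = 2.5757.
So (2.5000, 0.1912), (2.6000, h(u1)), (2.5757, 0) are collinear:
h(u1) = 0.1912 · (2.6000 − 2.5757) / (2.5000 − 2.5757) = 0.1912 · (0.024300)/(-0.075700) = -0.061376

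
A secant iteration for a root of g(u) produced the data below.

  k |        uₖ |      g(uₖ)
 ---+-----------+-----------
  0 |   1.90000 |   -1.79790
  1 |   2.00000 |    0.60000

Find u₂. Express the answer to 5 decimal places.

u₂ = 2.00000 − 0.60000·(2.00000 − 1.90000) / (0.60000 − (-1.79790))
   = 2.00000 − (0.0600000)/(2.3979000) = 1.9749781

1.97498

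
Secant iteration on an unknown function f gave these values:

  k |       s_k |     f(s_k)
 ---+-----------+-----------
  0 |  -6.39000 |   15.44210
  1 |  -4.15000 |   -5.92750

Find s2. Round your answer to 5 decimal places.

s2 = -4.15000 − (-5.92750)·(-4.15000 − (-6.39000)) / (-5.92750 − 15.44210)
   = -4.15000 − (-13.2776000)/(-21.3696000) = -4.7713312

-4.77133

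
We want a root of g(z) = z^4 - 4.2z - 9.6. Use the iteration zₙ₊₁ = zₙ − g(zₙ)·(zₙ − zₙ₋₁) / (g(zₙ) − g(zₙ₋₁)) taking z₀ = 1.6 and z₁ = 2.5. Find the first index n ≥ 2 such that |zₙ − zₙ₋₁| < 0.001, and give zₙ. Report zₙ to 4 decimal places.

n = 6, zₙ = 2.0679

g(1.6) = -9.766400, g(2.5) = 18.962500
z₂ = 2.500000 − 18.962500·(0.900000)/(28.728900) = 1.905955;  |Δ| = 0.594045
g(1.905955) = -4.408752
z₃ = 1.905955 − (-4.408752)·(-0.594045)/(-23.371252) = 2.018016;  |Δ| = 0.112061
g(2.018016) = -1.491322
z₄ = 2.018016 − (-1.491322)·(0.112061)/(2.917431) = 2.075299;  |Δ| = 0.057283
g(2.075299) = 0.232826
z₅ = 2.075299 − 0.232826·(0.057283)/(1.724147) = 2.067563;  |Δ| = 0.007735
g(2.067563) = -0.009699
z₆ = 2.067563 − (-0.009699)·(-0.007735)/(-0.242525) = 2.067873;  |Δ| = 0.000309
|z₆ − z₅| = 0.000309 < 0.001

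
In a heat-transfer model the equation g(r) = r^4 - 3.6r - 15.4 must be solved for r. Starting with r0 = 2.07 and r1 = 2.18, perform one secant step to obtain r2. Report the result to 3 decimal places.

g(2.07) = -4.49163, g(2.18) = -0.66269
r2 = 2.18000 − (-0.66269)·(2.18000 − 2.07000) / (-0.66269 − (-4.49163)) = 2.18000 − (-0.07290)/(3.82894) = 2.19904

2.199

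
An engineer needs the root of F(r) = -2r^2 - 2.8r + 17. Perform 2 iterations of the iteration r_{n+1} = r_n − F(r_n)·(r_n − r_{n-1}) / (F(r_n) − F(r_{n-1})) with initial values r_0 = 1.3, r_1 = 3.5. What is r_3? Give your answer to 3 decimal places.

2.265

F(1.3) = 9.98000, F(3.5) = -17.30000
r_2 = 3.50000 − (-17.30000)·(3.50000 − 1.30000) / (-17.30000 − 9.98000) = 3.50000 − (-38.06000)/(-27.28000) = 2.10484
F(2.10484) = 2.24576
r_3 = 2.10484 − 2.24576·(2.10484 − 3.50000) / (2.24576 − (-17.30000)) = 2.10484 − (-3.13320)/(19.54576) = 2.26514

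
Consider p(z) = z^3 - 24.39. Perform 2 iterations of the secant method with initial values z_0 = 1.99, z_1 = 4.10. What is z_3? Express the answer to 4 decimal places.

2.7851

p(1.99) = -16.509401, p(4.10) = 44.531000
z_2 = 4.100000 − 44.531000·(4.100000 − 1.990000) / (44.531000 − (-16.509401)) = 4.100000 − (93.960410)/(61.040401) = 2.560685
p(2.560685) = -7.599314
z_3 = 2.560685 − (-7.599314)·(2.560685 − 4.100000) / (-7.599314 − 44.531000) = 2.560685 − (11.697739)/(-52.130314) = 2.785079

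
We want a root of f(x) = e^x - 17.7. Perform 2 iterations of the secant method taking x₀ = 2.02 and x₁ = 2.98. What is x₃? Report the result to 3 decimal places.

f(2.02) = -10.16168, f(2.98) = 1.98782
x₂ = 2.98000 − 1.98782·(2.98000 − 2.02000) / (1.98782 − (-10.16168)) = 2.98000 − (1.90830)/(12.14949) = 2.82293
f(2.82293) = -0.87390
x₃ = 2.82293 − (-0.87390)·(2.82293 − 2.98000) / (-0.87390 − 1.98782) = 2.82293 − (0.13726)/(-2.86171) = 2.87090

2.871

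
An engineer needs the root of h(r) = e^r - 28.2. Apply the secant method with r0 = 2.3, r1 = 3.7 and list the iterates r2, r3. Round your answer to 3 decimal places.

h(2.3) = -18.22582, h(3.7) = 12.24730
r2 = 3.70000 − 12.24730·(3.70000 − 2.30000) / (12.24730 − (-18.22582)) = 3.70000 − (17.14623)/(30.47312) = 3.13733
h(3.13733) = -5.15767
r3 = 3.13733 − (-5.15767)·(3.13733 − 3.70000) / (-5.15767 − 12.24730) = 3.13733 − (2.90205)/(-17.40498) = 3.30407

3.137, 3.304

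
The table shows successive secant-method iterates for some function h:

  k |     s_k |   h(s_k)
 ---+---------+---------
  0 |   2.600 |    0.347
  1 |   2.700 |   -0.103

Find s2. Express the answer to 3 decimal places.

2.677

s2 = 2.700 − (-0.103)·(2.700 − 2.600) / (-0.103 − 0.347)
   = 2.700 − (-0.01030)/(-0.45000) = 2.67711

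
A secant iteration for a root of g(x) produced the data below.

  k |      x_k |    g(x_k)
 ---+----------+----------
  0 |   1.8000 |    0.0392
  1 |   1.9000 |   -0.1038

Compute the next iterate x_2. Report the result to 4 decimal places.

x_2 = 1.9000 − (-0.1038)·(1.9000 − 1.8000) / (-0.1038 − 0.0392)
   = 1.9000 − (-0.010380)/(-0.143000) = 1.827413

1.8274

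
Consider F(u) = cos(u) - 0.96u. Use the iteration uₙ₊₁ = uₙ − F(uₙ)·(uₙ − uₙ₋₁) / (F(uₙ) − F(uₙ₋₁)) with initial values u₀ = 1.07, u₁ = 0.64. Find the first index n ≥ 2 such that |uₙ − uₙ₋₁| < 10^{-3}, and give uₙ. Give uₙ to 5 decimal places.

F(1.07) = -0.5470758, F(0.64) = 0.1876958
u₂ = 0.6400000 − 0.1876958·(-0.4300000)/(0.7347715) = 0.7498425;  |Δ| = 0.1098425
F(0.7498425) = 0.0119473
u₃ = 0.7498425 − 0.0119473·(0.1098425)/(-0.1757484) = 0.7573096;  |Δ| = 0.0074671
F(0.7573096) = -0.0003304
u₄ = 0.7573096 − (-0.0003304)·(0.0074671)/(-0.0122777) = 0.7571087;  |Δ| = 0.0002009
|u₄ − u₃| = 0.0002009 < 10^{-3}

n = 4, uₙ = 0.75711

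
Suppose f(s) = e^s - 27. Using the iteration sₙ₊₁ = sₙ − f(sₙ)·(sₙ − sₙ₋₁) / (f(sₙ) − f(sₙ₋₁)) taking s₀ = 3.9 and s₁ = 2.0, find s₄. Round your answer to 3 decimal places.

f(3.9) = 22.40245, f(2.0) = -19.61094
s₂ = 2.00000 − (-19.61094)·(2.00000 − 3.90000) / (-19.61094 − 22.40245) = 2.00000 − (37.26079)/(-42.01339) = 2.88688
f(2.88688) = -9.06276
s₃ = 2.88688 − (-9.06276)·(2.88688 − 2.00000) / (-9.06276 − (-19.61094)) = 2.88688 − (-8.03757)/(10.54818) = 3.64887
f(3.64887) = 11.43104
s₄ = 3.64887 − 11.43104·(3.64887 − 2.88688) / (11.43104 − (-9.06276)) = 3.64887 − (8.71029)/(20.49380) = 3.22384

3.224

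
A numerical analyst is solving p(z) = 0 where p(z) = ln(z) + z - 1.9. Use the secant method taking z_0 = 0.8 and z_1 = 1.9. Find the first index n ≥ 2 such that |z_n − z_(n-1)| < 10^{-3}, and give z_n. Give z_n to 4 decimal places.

p(0.8) = -1.323144, p(1.9) = 0.641854
z_2 = 1.900000 − 0.641854·(1.100000)/(1.964997) = 1.540692;  |Δ| = 0.359308
p(1.540692) = 0.072924
z_3 = 1.540692 − 0.072924·(-0.359308)/(-0.568930) = 1.494637;  |Δ| = 0.046055
p(1.494637) = -0.003480
z_4 = 1.494637 − (-0.003480)·(-0.046055)/(-0.076403) = 1.496734;  |Δ| = 0.002097
p(1.496734) = 0.000020
z_5 = 1.496734 − 0.000020·(0.002097)/(0.003500) = 1.496722;  |Δ| = 0.000012
|z_5 − z_4| = 0.000012 < 10^{-3}

n = 5, z_n = 1.4967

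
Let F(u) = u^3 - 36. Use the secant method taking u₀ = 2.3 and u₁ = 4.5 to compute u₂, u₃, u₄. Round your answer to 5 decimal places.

2.96406, 3.19908, 3.31347

F(2.3) = -23.8330000, F(4.5) = 55.1250000
u₂ = 4.5000000 − 55.1250000·(4.5000000 − 2.3000000) / (55.1250000 − (-23.8330000)) = 4.5000000 − (121.2750000)/(78.9580000) = 2.9640568
F(2.9640568) = -9.9588845
u₃ = 2.9640568 − (-9.9588845)·(2.9640568 − 4.5000000) / (-9.9588845 − 55.1250000) = 2.9640568 − (15.2962806)/(-65.0838845) = 3.1990809
F(3.1990809) = -3.2602258
u₄ = 3.1990809 − (-3.2602258)·(3.1990809 − 2.9640568) / (-3.2602258 − (-9.9588845)) = 3.1990809 − (-0.7662316)/(6.6986588) = 3.3134668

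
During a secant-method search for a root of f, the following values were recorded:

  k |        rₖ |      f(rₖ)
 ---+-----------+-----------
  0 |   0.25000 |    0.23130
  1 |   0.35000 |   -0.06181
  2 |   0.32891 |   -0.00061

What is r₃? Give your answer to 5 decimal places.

0.32870

r₃ = 0.32891 − (-0.00061)·(0.32891 − 0.35000) / (-0.00061 − (-0.06181))
   = 0.32891 − (0.0000129)/(0.0612000) = 0.3286998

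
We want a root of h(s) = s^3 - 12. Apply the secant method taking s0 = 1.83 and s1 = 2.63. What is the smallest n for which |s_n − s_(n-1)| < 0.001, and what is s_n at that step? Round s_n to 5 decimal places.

h(1.83) = -5.8715130, h(2.63) = 6.1914470
s2 = 2.6300000 − 6.1914470·(0.8000000)/(12.0629600) = 2.2193912;  |Δ| = 0.4106088
h(2.2193912) = -1.0679508
s3 = 2.2193912 − (-1.0679508)·(-0.4106088)/(-7.2593978) = 2.2797970;  |Δ| = 0.0604058
h(2.2797970) = -0.1508130
s4 = 2.2797970 − (-0.1508130)·(0.0604058)/(0.9171378) = 2.2897301;  |Δ| = 0.0099331
h(2.2897301) = 0.0047433
s5 = 2.2897301 − 0.0047433·(0.0099331)/(0.1555563) = 2.2894272;  |Δ| = 0.0003029
|s5 − s4| = 0.0003029 < 0.001

n = 5, s_n = 2.28943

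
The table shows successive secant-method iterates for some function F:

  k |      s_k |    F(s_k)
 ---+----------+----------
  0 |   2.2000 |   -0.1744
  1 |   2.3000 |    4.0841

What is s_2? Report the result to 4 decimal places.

s_2 = 2.3000 − 4.0841·(2.3000 − 2.2000) / (4.0841 − (-0.1744))
   = 2.3000 − (0.408410)/(4.258500) = 2.204095

2.2041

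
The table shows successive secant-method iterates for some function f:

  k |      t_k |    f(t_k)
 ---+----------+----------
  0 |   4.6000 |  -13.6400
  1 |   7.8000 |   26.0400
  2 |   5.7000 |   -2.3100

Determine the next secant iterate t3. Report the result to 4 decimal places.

5.8711

t3 = 5.7000 − (-2.3100)·(5.7000 − 7.8000) / (-2.3100 − 26.0400)
   = 5.7000 − (4.851000)/(-28.350000) = 5.871111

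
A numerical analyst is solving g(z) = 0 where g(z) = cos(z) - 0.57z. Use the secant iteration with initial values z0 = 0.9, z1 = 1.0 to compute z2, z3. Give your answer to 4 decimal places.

0.9785, 0.9789

g(0.9) = 0.108610, g(1.0) = -0.029698
z2 = 1.000000 − (-0.029698)·(1.000000 − 0.900000) / (-0.029698 − 0.108610) = 1.000000 − (-0.002970)/(-0.138308) = 0.978528
g(0.978528) = 0.000484
z3 = 0.978528 − 0.000484·(0.978528 − 1.000000) / (0.000484 − (-0.029698)) = 0.978528 − (-0.000010)/(0.030181) = 0.978872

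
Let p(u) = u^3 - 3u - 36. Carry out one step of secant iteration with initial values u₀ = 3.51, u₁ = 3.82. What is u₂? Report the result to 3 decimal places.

p(3.51) = -3.28645, p(3.82) = 8.28297
u₂ = 3.82000 − 8.28297·(3.82000 − 3.51000) / (8.28297 − (-3.28645)) = 3.82000 − (2.56772)/(11.56942) = 3.59806

3.598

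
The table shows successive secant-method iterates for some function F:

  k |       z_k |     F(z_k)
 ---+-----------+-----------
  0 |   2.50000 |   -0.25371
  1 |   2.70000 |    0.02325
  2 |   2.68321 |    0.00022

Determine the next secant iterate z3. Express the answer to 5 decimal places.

2.68305

z3 = 2.68321 − 0.00022·(2.68321 − 2.70000) / (0.00022 − 0.02325)
   = 2.68321 − (-0.0000037)/(-0.0230300) = 2.6830496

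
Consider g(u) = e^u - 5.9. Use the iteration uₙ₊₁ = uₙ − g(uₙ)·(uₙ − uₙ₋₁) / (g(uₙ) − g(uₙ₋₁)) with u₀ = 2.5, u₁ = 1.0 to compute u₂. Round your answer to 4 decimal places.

1.5043

g(2.5) = 6.282494, g(1.0) = -3.181718
u₂ = 1.000000 − (-3.181718)·(1.000000 − 2.500000) / (-3.181718 − 6.282494) = 1.000000 − (4.772577)/(-9.464212) = 1.504276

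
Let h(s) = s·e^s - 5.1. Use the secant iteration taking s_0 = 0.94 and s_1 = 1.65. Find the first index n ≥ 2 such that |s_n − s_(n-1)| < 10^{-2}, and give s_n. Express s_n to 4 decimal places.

h(0.94) = -2.693617, h(1.65) = 3.491517
s_2 = 1.650000 − 3.491517·(0.710000)/(6.185134) = 1.249204;  |Δ| = 0.400796
h(1.249204) = -0.743319
s_3 = 1.249204 − (-0.743319)·(-0.400796)/(-4.234835) = 1.319554;  |Δ| = 0.070350
h(1.319554) = -0.162559
s_4 = 1.319554 − (-0.162559)·(0.070350)/(0.580760) = 1.339245;  |Δ| = 0.019691
h(1.339245) = 0.010775
s_5 = 1.339245 − 0.010775·(0.019691)/(0.173334) = 1.338021;  |Δ| = 0.001224
|s_5 − s_4| = 0.001224 < 10^{-2}

n = 5, s_n = 1.3380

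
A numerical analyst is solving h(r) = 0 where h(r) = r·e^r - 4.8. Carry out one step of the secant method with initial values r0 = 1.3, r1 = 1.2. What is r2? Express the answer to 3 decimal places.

h(1.3) = -0.02991, h(1.2) = -0.81586
r2 = 1.20000 − (-0.81586)·(1.20000 − 1.30000) / (-0.81586 − (-0.02991)) = 1.20000 − (0.08159)/(-0.78595) = 1.30381

1.304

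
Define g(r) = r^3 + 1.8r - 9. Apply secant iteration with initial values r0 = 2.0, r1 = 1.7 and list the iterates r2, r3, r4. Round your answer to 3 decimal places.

1.785, 1.794, 1.794

g(2.0) = 2.60000, g(1.7) = -1.02700
r2 = 1.70000 − (-1.02700)·(1.70000 − 2.00000) / (-1.02700 − 2.60000) = 1.70000 − (0.30810)/(-3.62700) = 1.78495
g(1.78495) = -0.10020
r3 = 1.78495 − (-0.10020)·(1.78495 − 1.70000) / (-0.10020 − (-1.02700)) = 1.78495 − (-0.00851)/(0.92680) = 1.79413
g(1.79413) = 0.00456
r4 = 1.79413 − 0.00456·(1.79413 − 1.78495) / (0.00456 − (-0.10020)) = 1.79413 − (0.00004)/(0.10476) = 1.79373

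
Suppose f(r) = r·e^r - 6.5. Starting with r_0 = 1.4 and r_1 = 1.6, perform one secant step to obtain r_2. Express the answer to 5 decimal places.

f(1.4) = -0.8227200, f(1.6) = 1.4248519
r_2 = 1.6000000 − 1.4248519·(1.6000000 − 1.4000000) / (1.4248519 − (-0.8227200)) = 1.6000000 − (0.2849704)/(2.2475719) = 1.4732097

1.47321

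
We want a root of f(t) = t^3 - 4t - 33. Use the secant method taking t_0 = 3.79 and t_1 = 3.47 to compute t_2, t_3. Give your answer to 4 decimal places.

f(3.79) = 6.279939, f(3.47) = -5.098077
t_2 = 3.470000 − (-5.098077)·(3.470000 − 3.790000) / (-5.098077 − 6.279939) = 3.470000 − (1.631385)/(-11.378016) = 3.613380
f(3.613380) = -0.275355
t_3 = 3.613380 − (-0.275355)·(3.613380 − 3.470000) / (-0.275355 − (-5.098077)) = 3.613380 − (-0.039481)/(4.822722) = 3.621567

3.6134, 3.6216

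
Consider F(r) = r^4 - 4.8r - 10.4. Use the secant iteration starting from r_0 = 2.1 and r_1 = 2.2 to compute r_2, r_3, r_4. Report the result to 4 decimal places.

2.1295, 2.1311, 2.1312

F(2.1) = -1.031900, F(2.2) = 2.465600
r_2 = 2.200000 − 2.465600·(2.200000 − 2.100000) / (2.465600 − (-1.031900)) = 2.200000 − (0.246560)/(3.497500) = 2.129504
F(2.129504) = -0.057326
r_3 = 2.129504 − (-0.057326)·(2.129504 − 2.200000) / (-0.057326 − 2.465600) = 2.129504 − (0.004041)/(-2.522926) = 2.131106
F(2.131106) = -0.003071
r_4 = 2.131106 − (-0.003071)·(2.131106 − 2.129504) / (-0.003071 − (-0.057326)) = 2.131106 − (-0.000005)/(0.054255) = 2.131196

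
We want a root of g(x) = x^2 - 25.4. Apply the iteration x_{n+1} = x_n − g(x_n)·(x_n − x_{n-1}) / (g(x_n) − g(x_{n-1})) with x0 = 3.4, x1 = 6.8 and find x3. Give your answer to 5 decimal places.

g(3.4) = -13.8400000, g(6.8) = 20.8400000
x2 = 6.8000000 − 20.8400000·(6.8000000 − 3.4000000) / (20.8400000 − (-13.8400000)) = 6.8000000 − (70.8560000)/(34.6800000) = 4.7568627
g(4.7568627) = -2.7722568
x3 = 4.7568627 − (-2.7722568)·(4.7568627 − 6.8000000) / (-2.7722568 − 20.8400000) = 4.7568627 − (5.6641012)/(-23.6122568) = 4.9967424

4.99674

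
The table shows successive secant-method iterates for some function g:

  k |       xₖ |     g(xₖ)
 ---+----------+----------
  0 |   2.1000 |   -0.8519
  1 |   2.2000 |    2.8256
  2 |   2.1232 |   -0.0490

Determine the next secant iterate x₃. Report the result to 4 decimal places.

x₃ = 2.1232 − (-0.0490)·(2.1232 − 2.2000) / (-0.0490 − 2.8256)
   = 2.1232 − (0.003763)/(-2.874600) = 2.124509

2.1245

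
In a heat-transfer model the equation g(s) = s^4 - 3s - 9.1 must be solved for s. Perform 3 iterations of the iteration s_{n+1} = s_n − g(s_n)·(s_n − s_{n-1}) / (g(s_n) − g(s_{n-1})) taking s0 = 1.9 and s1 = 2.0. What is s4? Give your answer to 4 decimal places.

1.9681

g(1.9) = -1.767900, g(2.0) = 0.900000
s2 = 2.000000 − 0.900000·(2.000000 − 1.900000) / (0.900000 − (-1.767900)) = 2.000000 − (0.090000)/(2.667900) = 1.966266
g(1.966266) = -0.051291
s3 = 1.966266 − (-0.051291)·(1.966266 − 2.000000) / (-0.051291 − 0.900000) = 1.966266 − (0.001730)/(-0.951291) = 1.968084
g(1.968084) = -0.001363
s4 = 1.968084 − (-0.001363)·(1.968084 − 1.966266) / (-0.001363 − (-0.051291)) = 1.968084 − (-0.000002)/(0.049928) = 1.968134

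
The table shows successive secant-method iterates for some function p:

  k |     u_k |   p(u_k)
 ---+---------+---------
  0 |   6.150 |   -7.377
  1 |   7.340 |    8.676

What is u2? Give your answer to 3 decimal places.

u2 = 7.340 − 8.676·(7.340 − 6.150) / (8.676 − (-7.377))
   = 7.340 − (10.32444)/(16.05300) = 6.69685

6.697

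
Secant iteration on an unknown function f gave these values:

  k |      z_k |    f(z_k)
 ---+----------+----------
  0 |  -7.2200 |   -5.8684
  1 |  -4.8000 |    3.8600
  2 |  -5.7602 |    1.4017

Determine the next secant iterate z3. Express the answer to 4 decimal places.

-6.3077

z3 = -5.7602 − 1.4017·(-5.7602 − (-4.8000)) / (1.4017 − 3.8600)
   = -5.7602 − (-1.345912)/(-2.458300) = -6.307697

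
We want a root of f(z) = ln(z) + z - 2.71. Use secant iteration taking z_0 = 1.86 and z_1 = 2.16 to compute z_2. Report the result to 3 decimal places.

f(1.86) = -0.22942, f(2.16) = 0.22011
z_2 = 2.16000 − 0.22011·(2.16000 − 1.86000) / (0.22011 − (-0.22942)) = 2.16000 − (0.06603)/(0.44953) = 2.01311

2.013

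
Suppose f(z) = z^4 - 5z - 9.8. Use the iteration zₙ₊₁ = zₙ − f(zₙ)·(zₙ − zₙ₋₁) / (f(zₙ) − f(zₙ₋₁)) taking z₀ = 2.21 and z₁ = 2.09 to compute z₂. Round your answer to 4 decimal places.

2.1236

f(2.21) = 3.004433, f(2.09) = -1.169702
z₂ = 2.090000 − (-1.169702)·(2.090000 − 2.210000) / (-1.169702 − 3.004433) = 2.090000 − (0.140364)/(-4.174135) = 2.123627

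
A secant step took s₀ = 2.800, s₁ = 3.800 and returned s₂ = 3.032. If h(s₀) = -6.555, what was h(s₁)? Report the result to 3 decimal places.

21.699

The secant line through (2.800, -6.555) and (3.800, h(s₁)) crosses zero at s₂ = 3.032.
So (2.800, -6.555), (3.800, h(s₁)), (3.032, 0) are collinear:
h(s₁) = -6.555 · (3.800 − 3.032) / (2.800 − 3.032) = -6.555 · (0.76800)/(-0.23200) = 21.69931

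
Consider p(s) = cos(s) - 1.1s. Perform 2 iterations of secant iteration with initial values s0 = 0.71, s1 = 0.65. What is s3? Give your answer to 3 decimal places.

0.697

p(0.71) = -0.02264, p(0.65) = 0.08108
s2 = 0.65000 − 0.08108·(0.65000 − 0.71000) / (0.08108 − (-0.02264)) = 0.65000 − (-0.00487)/(0.10372) = 0.69690
p(0.69690) = 0.00024
s3 = 0.69690 − 0.00024·(0.69690 − 0.65000) / (0.00024 − 0.08108) = 0.69690 − (0.00001)/(-0.08085) = 0.69704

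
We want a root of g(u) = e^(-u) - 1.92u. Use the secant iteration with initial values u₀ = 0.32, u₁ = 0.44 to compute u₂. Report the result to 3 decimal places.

0.363

g(0.32) = 0.11175, g(0.44) = -0.20076
u₂ = 0.44000 − (-0.20076)·(0.44000 − 0.32000) / (-0.20076 − 0.11175) = 0.44000 − (-0.02409)/(-0.31251) = 0.36291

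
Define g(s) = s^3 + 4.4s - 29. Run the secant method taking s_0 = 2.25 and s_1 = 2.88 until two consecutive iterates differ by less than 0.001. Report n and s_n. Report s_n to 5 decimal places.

n = 5, s_n = 2.59935

g(2.25) = -7.7093750, g(2.88) = 7.5598720
s_2 = 2.8800000 − 7.5598720·(0.6300000)/(15.2692470) = 2.5680842;  |Δ| = 0.3119158
g(2.5680842) = -0.7637692
s_3 = 2.5680842 − (-0.7637692)·(-0.3119158)/(-8.3236412) = 2.5967053;  |Δ| = 0.0286211
g(2.5967053) = -0.0652288
s_4 = 2.5967053 − (-0.0652288)·(0.0286211)/(0.6985404) = 2.5993779;  |Δ| = 0.0026726
g(2.5993779) = 0.0006494
s_5 = 2.5993779 − 0.0006494·(0.0026726)/(0.0658781) = 2.5993515;  |Δ| = 0.0000263
|s_5 − s_4| = 0.0000263 < 0.001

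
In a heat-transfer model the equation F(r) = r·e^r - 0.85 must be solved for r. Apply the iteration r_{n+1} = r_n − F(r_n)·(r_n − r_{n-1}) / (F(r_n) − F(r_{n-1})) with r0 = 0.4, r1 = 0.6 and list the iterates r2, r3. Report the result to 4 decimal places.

F(0.4) = -0.253270, F(0.6) = 0.243271
r2 = 0.600000 − 0.243271·(0.600000 − 0.400000) / (0.243271 − (-0.253270)) = 0.600000 − (0.048654)/(0.496541) = 0.502014
F(0.502014) = -0.020651
r3 = 0.502014 − (-0.020651)·(0.502014 − 0.600000) / (-0.020651 − 0.243271) = 0.502014 − (0.002024)/(-0.263922) = 0.509681

0.5020, 0.5097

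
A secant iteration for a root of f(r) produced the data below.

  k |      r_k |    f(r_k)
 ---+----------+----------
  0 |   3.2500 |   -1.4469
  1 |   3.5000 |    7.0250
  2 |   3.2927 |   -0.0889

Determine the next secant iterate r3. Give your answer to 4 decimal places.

3.2953

r3 = 3.2927 − (-0.0889)·(3.2927 − 3.5000) / (-0.0889 − 7.0250)
   = 3.2927 − (0.018429)/(-7.113900) = 3.295291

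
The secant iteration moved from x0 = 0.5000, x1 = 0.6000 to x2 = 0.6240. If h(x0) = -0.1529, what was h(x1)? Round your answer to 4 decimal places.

The secant line through (0.5000, -0.1529) and (0.6000, h(x1)) crosses zero at x2 = 0.6240.
So (0.5000, -0.1529), (0.6000, h(x1)), (0.6240, 0) are collinear:
h(x1) = -0.1529 · (0.6000 − 0.6240) / (0.5000 − 0.6240) = -0.1529 · (-0.024000)/(-0.124000) = -0.029594

-0.0296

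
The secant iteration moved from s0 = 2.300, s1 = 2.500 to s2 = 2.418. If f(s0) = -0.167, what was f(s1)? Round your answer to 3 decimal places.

0.116

The secant line through (2.300, -0.167) and (2.500, f(s1)) crosses zero at s2 = 2.418.
So (2.300, -0.167), (2.500, f(s1)), (2.418, 0) are collinear:
f(s1) = -0.167 · (2.500 − 2.418) / (2.300 − 2.418) = -0.167 · (0.08200)/(-0.11800) = 0.11605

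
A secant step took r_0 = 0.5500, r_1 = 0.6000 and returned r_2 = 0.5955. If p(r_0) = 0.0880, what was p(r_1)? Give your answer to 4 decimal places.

-0.0087

The secant line through (0.5500, 0.0880) and (0.6000, p(r_1)) crosses zero at r_2 = 0.5955.
So (0.5500, 0.0880), (0.6000, p(r_1)), (0.5955, 0) are collinear:
p(r_1) = 0.0880 · (0.6000 − 0.5955) / (0.5500 − 0.5955) = 0.0880 · (0.004500)/(-0.045500) = -0.008703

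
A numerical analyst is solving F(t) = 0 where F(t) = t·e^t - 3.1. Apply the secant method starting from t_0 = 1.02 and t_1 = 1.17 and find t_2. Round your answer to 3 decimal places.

1.063

F(1.02) = -0.27134, F(1.17) = 0.66973
t_2 = 1.17000 − 0.66973·(1.17000 − 1.02000) / (0.66973 − (-0.27134)) = 1.17000 − (0.10046)/(0.94107) = 1.06325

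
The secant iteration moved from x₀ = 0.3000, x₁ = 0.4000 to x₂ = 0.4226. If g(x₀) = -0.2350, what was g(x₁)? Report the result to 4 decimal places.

-0.0433

The secant line through (0.3000, -0.2350) and (0.4000, g(x₁)) crosses zero at x₂ = 0.4226.
So (0.3000, -0.2350), (0.4000, g(x₁)), (0.4226, 0) are collinear:
g(x₁) = -0.2350 · (0.4000 − 0.4226) / (0.3000 − 0.4226) = -0.2350 · (-0.022600)/(-0.122600) = -0.043320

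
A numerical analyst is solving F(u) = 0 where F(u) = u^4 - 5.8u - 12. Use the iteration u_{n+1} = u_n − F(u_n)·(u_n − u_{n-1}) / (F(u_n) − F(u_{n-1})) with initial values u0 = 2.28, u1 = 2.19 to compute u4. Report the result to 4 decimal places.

2.2353

F(2.28) = 1.799363, F(2.19) = -1.699425
u2 = 2.190000 − (-1.699425)·(2.190000 − 2.280000) / (-1.699425 − 1.799363) = 2.190000 − (0.152948)/(-3.498787) = 2.233715
F(2.233715) = -0.060623
u3 = 2.233715 − (-0.060623)·(2.233715 − 2.190000) / (-0.060623 − (-1.699425)) = 2.233715 − (-0.002650)/(1.638801) = 2.235332
F(2.235332) = 0.002167
u4 = 2.235332 − 0.002167·(2.235332 − 2.233715) / (0.002167 − (-0.060623)) = 2.235332 − (0.000004)/(0.062790) = 2.235276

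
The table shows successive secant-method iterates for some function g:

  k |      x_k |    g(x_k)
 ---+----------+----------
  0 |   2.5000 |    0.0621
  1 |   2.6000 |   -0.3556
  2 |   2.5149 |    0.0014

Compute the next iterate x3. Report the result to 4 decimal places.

2.5152

x3 = 2.5149 − 0.0014·(2.5149 − 2.6000) / (0.0014 − (-0.3556))
   = 2.5149 − (-0.000119)/(0.357000) = 2.515234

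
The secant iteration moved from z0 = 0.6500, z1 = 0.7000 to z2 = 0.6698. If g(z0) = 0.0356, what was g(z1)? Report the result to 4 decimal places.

The secant line through (0.6500, 0.0356) and (0.7000, g(z1)) crosses zero at z2 = 0.6698.
So (0.6500, 0.0356), (0.7000, g(z1)), (0.6698, 0) are collinear:
g(z1) = 0.0356 · (0.7000 − 0.6698) / (0.6500 − 0.6698) = 0.0356 · (0.030200)/(-0.019800) = -0.054299

-0.0543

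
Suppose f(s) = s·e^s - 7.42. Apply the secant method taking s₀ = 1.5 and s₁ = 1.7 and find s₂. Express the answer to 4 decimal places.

1.5540

f(1.5) = -0.697466, f(1.7) = 1.885711
s₂ = 1.700000 − 1.885711·(1.700000 − 1.500000) / (1.885711 − (-0.697466)) = 1.700000 − (0.377142)/(2.583177) = 1.554001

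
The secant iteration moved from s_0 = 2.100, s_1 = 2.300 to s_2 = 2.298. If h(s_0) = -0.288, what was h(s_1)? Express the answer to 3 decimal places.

The secant line through (2.100, -0.288) and (2.300, h(s_1)) crosses zero at s_2 = 2.298.
So (2.100, -0.288), (2.300, h(s_1)), (2.298, 0) are collinear:
h(s_1) = -0.288 · (2.300 − 2.298) / (2.100 − 2.298) = -0.288 · (0.00200)/(-0.19800) = 0.00291

0.003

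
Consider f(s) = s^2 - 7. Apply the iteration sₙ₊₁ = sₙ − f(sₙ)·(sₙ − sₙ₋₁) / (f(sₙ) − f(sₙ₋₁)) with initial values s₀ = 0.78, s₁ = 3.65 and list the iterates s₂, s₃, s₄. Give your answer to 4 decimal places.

2.2228, 2.5734, 2.6521

f(0.78) = -6.391600, f(3.65) = 6.322500
s₂ = 3.650000 − 6.322500·(3.650000 − 0.780000) / (6.322500 − (-6.391600)) = 3.650000 − (18.145575)/(12.714100) = 2.222799
f(2.222799) = -2.059164
s₃ = 2.222799 − (-2.059164)·(2.222799 − 3.650000) / (-2.059164 − 6.322500) = 2.222799 − (2.938841)/(-8.381664) = 2.573426
f(2.573426) = -0.377476
s₄ = 2.573426 − (-0.377476)·(2.573426 − 2.222799) / (-0.377476 − (-2.059164)) = 2.573426 − (-0.132353)/(1.681688) = 2.652129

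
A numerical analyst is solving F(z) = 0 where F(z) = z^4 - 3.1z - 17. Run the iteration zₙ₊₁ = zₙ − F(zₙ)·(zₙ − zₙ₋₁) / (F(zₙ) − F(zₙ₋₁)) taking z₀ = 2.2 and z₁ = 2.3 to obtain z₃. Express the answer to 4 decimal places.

2.2099

F(2.2) = -0.394400, F(2.3) = 3.854100
z₂ = 2.300000 − 3.854100·(2.300000 − 2.200000) / (3.854100 − (-0.394400)) = 2.300000 − (0.385410)/(4.248500) = 2.209283
F(2.209283) = -0.025275
z₃ = 2.209283 − (-0.025275)·(2.209283 − 2.300000) / (-0.025275 − 3.854100) = 2.209283 − (0.002293)/(-3.879375) = 2.209874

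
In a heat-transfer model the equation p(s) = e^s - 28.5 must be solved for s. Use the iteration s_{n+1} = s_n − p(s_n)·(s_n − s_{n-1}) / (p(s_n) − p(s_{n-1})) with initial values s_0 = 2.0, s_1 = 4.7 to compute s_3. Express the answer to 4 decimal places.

2.9008

p(2.0) = -21.110944, p(4.7) = 81.447172
s_2 = 4.700000 − 81.447172·(4.700000 − 2.000000) / (81.447172 − (-21.110944)) = 4.700000 − (219.907366)/(102.558116) = 2.555778
p(2.555778) = -15.618682
s_3 = 2.555778 − (-15.618682)·(2.555778 − 4.700000) / (-15.618682 − 81.447172) = 2.555778 − (33.489921)/(-97.065855) = 2.900801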